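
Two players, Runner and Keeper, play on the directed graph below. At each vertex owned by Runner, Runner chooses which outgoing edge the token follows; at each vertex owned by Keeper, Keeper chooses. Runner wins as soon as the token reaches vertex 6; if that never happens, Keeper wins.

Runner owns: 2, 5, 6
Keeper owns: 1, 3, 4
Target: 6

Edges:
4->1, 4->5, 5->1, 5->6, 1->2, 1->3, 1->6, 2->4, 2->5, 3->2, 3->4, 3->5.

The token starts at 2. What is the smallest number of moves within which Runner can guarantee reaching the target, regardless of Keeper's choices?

A0 = {6}
A1: add {5} — 5 (Runner) has 5→6.
A2: add {2} — 2 (Runner) has 2→5.
A3 = A2; e.g. 1 (Keeper) can still go to 3. Fixed point.
2 enters the attractor at level 2, so Runner can force the target in 2 moves from there.

2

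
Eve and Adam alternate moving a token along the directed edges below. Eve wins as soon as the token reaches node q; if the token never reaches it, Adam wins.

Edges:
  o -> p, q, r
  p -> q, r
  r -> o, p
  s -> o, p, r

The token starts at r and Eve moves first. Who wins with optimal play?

Adam

Track states (vertex, player-to-move).
A0 = {(q,Eve), (q,Adam)}
A1: add {(o,Eve), (p,Eve)}.
A2: add {(r,Adam)}.
A3: add {(s,Eve)}.
A4 = A3; e.g. (o,Adam) stays out. (r,Eve) never enters ⇒ Adam avoids the target.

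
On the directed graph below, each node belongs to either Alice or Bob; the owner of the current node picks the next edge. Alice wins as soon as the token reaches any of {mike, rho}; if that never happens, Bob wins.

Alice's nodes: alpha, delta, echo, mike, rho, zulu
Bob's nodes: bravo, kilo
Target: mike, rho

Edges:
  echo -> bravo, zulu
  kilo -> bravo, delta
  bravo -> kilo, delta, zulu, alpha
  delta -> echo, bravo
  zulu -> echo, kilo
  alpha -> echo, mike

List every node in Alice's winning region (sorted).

A0 = {mike, rho}
A1: add {alpha} — alpha (Alice) has alpha→mike.
A2 = A1; e.g. echo (Alice) has no edge into A1. Fixed point.
Alice's winning region = {alpha, mike, rho}.

alpha, mike, rho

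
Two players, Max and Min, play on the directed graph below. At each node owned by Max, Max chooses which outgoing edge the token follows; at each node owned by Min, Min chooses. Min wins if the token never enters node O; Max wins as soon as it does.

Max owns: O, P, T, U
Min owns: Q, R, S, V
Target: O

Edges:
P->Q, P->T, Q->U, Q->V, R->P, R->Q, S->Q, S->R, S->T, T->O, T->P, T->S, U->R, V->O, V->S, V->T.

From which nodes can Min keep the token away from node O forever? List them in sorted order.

Q, R, S, U, V

A0 = {O}
A1: add {T} — T (Max) has T→O.
A2: add {P} — P (Max) has P→T.
A3 = A2; e.g. Q (Min) can still go to U. Fixed point.
Max's attractor = {O, P, T}; Min avoids the target exactly from the complement.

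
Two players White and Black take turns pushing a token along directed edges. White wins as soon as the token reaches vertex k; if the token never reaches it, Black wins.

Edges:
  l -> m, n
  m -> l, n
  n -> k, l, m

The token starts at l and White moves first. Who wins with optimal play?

Track states (vertex, player-to-move).
A0 = {(k,White), (k,Black)}
A1: add {(n,White)}.
A2 = A1; e.g. (l,White) stays out. (l,White) never enters ⇒ Black avoids the target.

Black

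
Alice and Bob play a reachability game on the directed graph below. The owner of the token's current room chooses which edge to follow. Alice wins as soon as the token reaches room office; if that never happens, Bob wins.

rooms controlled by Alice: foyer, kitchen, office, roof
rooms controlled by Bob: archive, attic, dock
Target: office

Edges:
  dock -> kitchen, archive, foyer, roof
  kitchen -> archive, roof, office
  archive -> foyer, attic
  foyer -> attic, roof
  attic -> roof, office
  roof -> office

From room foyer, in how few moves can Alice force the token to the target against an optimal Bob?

A0 = {office}
A1: add {kitchen, roof} — kitchen (Alice) has kitchen→office; roof (Alice) has roof→office.
A2: add {attic, foyer} — foyer (Alice) has foyer→roof; attic (Bob): all of {roof, office} already in.
foyer enters the attractor at level 2, so Alice can force the target in 2 moves from there.

2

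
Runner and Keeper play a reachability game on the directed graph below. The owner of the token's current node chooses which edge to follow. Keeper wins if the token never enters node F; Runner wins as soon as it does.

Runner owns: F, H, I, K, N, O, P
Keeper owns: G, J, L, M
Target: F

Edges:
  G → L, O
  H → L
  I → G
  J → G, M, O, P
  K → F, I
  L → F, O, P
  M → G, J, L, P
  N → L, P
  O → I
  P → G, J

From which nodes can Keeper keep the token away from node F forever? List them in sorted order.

G, H, I, J, L, M, N, O, P

A0 = {F}
A1: add {K} — K (Runner) has K→F.
A2 = A1; e.g. G (Keeper) can still go to L. Fixed point.
Runner's attractor = {F, K}; Keeper avoids the target exactly from the complement.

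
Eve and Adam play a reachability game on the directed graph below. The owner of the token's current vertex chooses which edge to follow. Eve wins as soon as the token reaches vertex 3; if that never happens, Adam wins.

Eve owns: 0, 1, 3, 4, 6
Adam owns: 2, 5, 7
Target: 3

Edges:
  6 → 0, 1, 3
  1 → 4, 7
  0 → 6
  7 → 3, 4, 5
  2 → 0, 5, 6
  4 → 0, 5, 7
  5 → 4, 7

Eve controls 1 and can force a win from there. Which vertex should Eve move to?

A0 = {3}
A1: add {6} — 6 (Eve) has 6→3.
A2: add {0} — 0 (Eve) has 0→6.
A3: add {4} — 4 (Eve) has 4→0.
A4: add {1} — 1 (Eve) has 1→4.
A5 = A4; e.g. 2 (Adam) can still go to 5. Fixed point.
From 1, successor 4 is in the attractor (rank 3); the other successor 7 is not.

4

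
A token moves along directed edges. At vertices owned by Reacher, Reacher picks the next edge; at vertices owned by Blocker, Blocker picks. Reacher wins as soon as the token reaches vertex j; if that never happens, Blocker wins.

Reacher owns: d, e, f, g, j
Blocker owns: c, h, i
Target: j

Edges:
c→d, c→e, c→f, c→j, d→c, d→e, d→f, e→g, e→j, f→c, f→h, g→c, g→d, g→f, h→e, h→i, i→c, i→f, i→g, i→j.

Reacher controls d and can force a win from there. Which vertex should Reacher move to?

e

A0 = {j}
A1: add {e} — e (Reacher) has e→j.
A2: add {d} — d (Reacher) has d→e.
A3: add {g} — g (Reacher) has g→d.
A4 = A3; e.g. c (Blocker) can still go to f. Fixed point.
From d, successor e is in the attractor (rank 1); the other successors c, f are not.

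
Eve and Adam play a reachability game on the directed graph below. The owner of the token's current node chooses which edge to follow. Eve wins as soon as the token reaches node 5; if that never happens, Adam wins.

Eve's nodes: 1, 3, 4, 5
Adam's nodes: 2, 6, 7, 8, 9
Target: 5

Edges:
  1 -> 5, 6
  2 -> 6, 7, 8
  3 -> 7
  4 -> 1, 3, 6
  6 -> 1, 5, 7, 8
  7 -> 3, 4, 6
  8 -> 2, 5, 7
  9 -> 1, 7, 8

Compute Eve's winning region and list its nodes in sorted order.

1, 4, 5

A0 = {5}
A1: add {1} — 1 (Eve) has 1→5.
A2: add {4} — 4 (Eve) has 4→1.
A3 = A2; e.g. 2 (Adam) can still go to 6. Fixed point.
Eve's winning region = {1, 4, 5}.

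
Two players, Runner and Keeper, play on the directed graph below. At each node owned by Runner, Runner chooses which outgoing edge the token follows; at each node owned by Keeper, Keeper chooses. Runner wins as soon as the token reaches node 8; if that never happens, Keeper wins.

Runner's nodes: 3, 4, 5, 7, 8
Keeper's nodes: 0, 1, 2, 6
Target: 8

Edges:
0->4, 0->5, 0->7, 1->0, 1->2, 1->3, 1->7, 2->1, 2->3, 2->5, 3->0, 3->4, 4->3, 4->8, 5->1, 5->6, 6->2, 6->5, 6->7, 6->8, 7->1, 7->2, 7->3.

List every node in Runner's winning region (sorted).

A0 = {8}
A1: add {4} — 4 (Runner) has 4→8.
A2: add {3} — 3 (Runner) has 3→4.
A3: add {7} — 7 (Runner) has 7→3.
A4 = A3; e.g. 0 (Keeper) can still go to 5. Fixed point.
Runner's winning region = {3, 4, 7, 8}.

3, 4, 7, 8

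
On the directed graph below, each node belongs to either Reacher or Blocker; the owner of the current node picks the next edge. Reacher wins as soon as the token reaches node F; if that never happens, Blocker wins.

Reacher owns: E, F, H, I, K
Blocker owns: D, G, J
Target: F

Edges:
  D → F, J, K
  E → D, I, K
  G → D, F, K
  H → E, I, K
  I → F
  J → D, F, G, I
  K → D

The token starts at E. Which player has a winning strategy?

A0 = {F}
A1: add {I} — I (Reacher) has I→F.
A2: add {E, H} — E (Reacher) has E→I; H (Reacher) has H→I.
A3 = A2; e.g. D (Blocker) can still go to J. Fixed point.
E ∈ A2, so Reacher can force the target.

Reacher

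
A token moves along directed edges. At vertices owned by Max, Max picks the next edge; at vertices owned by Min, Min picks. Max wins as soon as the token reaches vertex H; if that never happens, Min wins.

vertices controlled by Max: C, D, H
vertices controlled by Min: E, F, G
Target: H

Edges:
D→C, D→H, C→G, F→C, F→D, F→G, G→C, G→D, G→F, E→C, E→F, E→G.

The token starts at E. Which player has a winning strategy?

A0 = {H}
A1: add {D} — D (Max) has D→H.
A2 = A1; e.g. C (Max) has no edge into A1. Fixed point.
E never enters the attractor, so Min can avoid the target forever.

Min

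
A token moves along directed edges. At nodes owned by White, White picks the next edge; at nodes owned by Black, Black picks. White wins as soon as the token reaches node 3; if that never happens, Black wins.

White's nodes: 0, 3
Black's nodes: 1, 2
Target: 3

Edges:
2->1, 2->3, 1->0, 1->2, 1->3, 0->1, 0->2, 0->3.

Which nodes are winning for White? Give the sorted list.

0, 3

A0 = {3}
A1: add {0} — 0 (White) has 0→3.
A2 = A1; e.g. 1 (Black) can still go to 2. Fixed point.
White's winning region = {0, 3}.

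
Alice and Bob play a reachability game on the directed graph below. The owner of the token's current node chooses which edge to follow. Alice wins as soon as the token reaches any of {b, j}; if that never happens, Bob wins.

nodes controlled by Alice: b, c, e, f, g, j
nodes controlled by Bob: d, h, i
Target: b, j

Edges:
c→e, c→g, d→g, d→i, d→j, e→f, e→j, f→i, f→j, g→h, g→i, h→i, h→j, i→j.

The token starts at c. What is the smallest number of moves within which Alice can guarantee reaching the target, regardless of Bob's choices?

2

A0 = {b, j}
A1: add {e, f, i} — e (Alice) has e→j; f (Alice) has f→j; i (Bob): all of {j} already in.
A2: add {c, g, h} — c (Alice) has c→e; g (Alice) has g→i; h (Bob): all of {i, j} already in.
c enters the attractor at level 2, so Alice can force the target in 2 moves from there.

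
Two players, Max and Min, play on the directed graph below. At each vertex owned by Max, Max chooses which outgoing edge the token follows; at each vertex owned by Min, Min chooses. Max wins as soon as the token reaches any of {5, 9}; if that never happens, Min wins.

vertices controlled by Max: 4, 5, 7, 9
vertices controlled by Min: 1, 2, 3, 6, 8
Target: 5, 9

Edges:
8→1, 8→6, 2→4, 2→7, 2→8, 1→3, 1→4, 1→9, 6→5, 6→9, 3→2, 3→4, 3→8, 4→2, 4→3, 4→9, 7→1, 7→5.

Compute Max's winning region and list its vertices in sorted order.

A0 = {5, 9}
A1: add {4, 6, 7} — 4 (Max) has 4→9; 6 (Min): all of {5, 9} already in; 7 (Max) has 7→5.
A2 = A1; e.g. 1 (Min) can still go to 3. Fixed point.
Max's winning region = {4, 5, 6, 7, 9}.

4, 5, 6, 7, 9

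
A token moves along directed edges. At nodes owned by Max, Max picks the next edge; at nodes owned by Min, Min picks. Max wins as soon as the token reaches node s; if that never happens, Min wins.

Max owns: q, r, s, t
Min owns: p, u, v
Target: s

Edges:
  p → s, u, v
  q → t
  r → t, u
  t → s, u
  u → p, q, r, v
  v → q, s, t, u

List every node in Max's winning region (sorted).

q, r, s, t

A0 = {s}
A1: add {t} — t (Max) has t→s.
A2: add {q, r} — q (Max) has q→t; r (Max) has r→t.
A3 = A2; e.g. p (Min) can still go to u. Fixed point.
Max's winning region = {q, r, s, t}.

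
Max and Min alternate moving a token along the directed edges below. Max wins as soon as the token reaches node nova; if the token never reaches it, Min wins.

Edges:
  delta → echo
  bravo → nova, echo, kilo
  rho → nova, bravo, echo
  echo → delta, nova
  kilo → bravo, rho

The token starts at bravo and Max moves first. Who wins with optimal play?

Max

Track states (vertex, player-to-move).
A0 = {(nova,Max), (nova,Min)}
A1: add {(bravo,Max), (rho,Max), (echo,Max)}.
(bravo,Max) ∈ A1 ⇒ Max forces the target.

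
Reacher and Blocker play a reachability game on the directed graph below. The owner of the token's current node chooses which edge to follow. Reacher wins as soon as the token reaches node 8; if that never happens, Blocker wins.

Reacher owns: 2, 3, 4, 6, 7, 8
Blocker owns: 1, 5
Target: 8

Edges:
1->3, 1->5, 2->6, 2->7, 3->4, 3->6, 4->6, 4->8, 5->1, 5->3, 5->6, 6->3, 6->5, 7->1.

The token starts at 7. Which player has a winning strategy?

A0 = {8}
A1: add {4} — 4 (Reacher) has 4→8.
A2: add {3} — 3 (Reacher) has 3→4.
A3: add {6} — 6 (Reacher) has 6→3.
A4: add {2} — 2 (Reacher) has 2→6.
A5 = A4; e.g. 1 (Blocker) can still go to 5. Fixed point.
7 never enters the attractor, so Blocker can avoid the target forever.

Blocker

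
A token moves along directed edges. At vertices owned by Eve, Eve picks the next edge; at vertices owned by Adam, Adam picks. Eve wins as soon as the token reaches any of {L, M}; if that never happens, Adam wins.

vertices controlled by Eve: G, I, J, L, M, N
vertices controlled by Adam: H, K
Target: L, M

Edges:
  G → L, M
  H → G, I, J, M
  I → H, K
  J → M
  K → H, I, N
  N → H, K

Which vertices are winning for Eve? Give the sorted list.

G, J, L, M

A0 = {L, M}
A1: add {G, J} — G (Eve) has G→L; J (Eve) has J→M.
A2 = A1; e.g. H (Adam) can still go to I. Fixed point.
Eve's winning region = {G, J, L, M}.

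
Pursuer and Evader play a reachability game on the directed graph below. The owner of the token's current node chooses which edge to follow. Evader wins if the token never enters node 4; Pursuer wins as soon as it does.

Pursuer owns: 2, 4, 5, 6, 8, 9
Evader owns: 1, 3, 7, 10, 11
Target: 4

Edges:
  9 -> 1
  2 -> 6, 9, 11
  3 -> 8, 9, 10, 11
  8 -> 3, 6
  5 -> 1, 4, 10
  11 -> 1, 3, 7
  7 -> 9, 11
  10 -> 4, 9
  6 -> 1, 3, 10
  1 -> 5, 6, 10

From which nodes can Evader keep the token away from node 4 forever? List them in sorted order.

1, 2, 3, 6, 7, 8, 9, 10, 11

A0 = {4}
A1: add {5} — 5 (Pursuer) has 5→4.
A2 = A1; e.g. 1 (Evader) can still go to 6. Fixed point.
Pursuer's attractor = {4, 5}; Evader avoids the target exactly from the complement.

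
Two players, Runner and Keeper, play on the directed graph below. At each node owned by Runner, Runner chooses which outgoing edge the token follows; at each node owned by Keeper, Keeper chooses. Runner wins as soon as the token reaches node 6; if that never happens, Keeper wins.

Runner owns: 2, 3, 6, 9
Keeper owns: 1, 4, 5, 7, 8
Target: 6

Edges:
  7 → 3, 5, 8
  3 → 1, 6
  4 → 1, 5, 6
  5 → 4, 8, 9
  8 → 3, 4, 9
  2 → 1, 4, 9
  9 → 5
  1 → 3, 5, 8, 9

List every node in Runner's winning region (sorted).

3, 6

A0 = {6}
A1: add {3} — 3 (Runner) has 3→6.
A2 = A1; e.g. 1 (Keeper) can still go to 5. Fixed point.
Runner's winning region = {3, 6}.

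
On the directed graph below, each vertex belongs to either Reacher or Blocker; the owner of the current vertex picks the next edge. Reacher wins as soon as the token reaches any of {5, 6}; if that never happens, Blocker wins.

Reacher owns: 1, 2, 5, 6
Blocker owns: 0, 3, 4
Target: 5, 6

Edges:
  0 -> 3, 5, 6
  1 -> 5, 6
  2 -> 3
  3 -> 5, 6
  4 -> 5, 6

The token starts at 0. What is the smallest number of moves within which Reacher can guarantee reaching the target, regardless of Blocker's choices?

A0 = {5, 6}
A1: add {1, 3, 4} — 1 (Reacher) has 1→5; 3 (Blocker): all of {5, 6} already in; 4 (Blocker): all of {5, 6} already in.
A2: add {0, 2} — 0 (Blocker): all of {3, 5, 6} already in; 2 (Reacher) has 2→3.
A2 = all vertices. Fixed point.
0 enters the attractor at level 2, so Reacher can force the target in 2 moves from there.

2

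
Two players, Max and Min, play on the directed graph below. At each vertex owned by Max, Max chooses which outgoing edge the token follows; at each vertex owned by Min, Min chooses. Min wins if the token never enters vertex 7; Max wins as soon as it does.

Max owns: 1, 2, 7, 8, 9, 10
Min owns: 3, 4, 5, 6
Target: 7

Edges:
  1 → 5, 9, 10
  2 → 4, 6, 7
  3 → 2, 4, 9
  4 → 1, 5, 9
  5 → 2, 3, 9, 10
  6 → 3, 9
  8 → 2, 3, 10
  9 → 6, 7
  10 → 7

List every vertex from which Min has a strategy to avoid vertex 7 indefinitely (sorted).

A0 = {7}
A1: add {2, 9, 10} — 2 (Max) has 2→7; 9 (Max) has 9→7; 10 (Max) has 10→7.
A2: add {1, 8} — 1 (Max) has 1→9; 8 (Max) has 8→2.
A3 = A2; e.g. 3 (Min) can still go to 4. Fixed point.
Max's attractor = {1, 2, 7, 8, 9, 10}; Min avoids the target exactly from the complement.

3, 4, 5, 6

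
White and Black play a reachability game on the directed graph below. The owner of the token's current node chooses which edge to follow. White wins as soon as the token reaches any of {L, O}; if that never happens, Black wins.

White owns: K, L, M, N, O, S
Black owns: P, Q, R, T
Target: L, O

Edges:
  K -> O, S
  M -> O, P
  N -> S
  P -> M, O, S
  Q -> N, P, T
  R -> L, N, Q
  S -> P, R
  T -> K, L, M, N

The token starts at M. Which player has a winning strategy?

White

A0 = {L, O}
A1: add {K, M} — K (White) has K→O; M (White) has M→O.
A2 = A1; e.g. N (White) has no edge into A1. Fixed point.
M ∈ A1, so White can force the target.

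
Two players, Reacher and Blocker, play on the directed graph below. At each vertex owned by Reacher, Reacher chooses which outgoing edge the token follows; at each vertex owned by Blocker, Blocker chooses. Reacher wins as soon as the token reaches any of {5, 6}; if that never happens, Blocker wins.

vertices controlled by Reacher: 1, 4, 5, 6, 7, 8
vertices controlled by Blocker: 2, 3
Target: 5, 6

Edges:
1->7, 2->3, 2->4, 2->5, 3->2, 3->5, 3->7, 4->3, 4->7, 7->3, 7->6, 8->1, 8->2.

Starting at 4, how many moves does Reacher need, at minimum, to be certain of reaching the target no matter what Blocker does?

A0 = {5, 6}
A1: add {7} — 7 (Reacher) has 7→6.
A2: add {1, 4} — 1 (Reacher) has 1→7; 4 (Reacher) has 4→7.
4 enters the attractor at level 2, so Reacher can force the target in 2 moves from there.

2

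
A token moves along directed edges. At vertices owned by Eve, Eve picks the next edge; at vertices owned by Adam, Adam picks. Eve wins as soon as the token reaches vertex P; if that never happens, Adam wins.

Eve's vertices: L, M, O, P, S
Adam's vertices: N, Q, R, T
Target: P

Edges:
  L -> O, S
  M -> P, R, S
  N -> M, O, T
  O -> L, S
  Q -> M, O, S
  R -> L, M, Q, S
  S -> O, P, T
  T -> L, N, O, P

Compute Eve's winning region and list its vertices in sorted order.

A0 = {P}
A1: add {M, S} — M (Eve) has M→P; S (Eve) has S→P.
A2: add {L, O} — L (Eve) has L→S; O (Eve) has O→S.
A3: add {Q} — Q (Adam): all of {M, O, S} already in.
A4: add {R} — R (Adam): all of {L, M, Q, S} already in.
A5 = A4; e.g. N (Adam) can still go to T. Fixed point.
Eve's winning region = {L, M, O, P, Q, R, S}.

L, M, O, P, Q, R, S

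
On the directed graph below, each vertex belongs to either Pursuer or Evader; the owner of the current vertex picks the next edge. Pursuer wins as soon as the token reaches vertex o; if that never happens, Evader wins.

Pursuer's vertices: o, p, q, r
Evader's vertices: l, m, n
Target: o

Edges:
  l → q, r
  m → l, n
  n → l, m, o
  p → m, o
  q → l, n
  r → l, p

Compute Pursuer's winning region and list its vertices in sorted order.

o, p, r

A0 = {o}
A1: add {p} — p (Pursuer) has p→o.
A2: add {r} — r (Pursuer) has r→p.
A3 = A2; e.g. l (Evader) can still go to q. Fixed point.
Pursuer's winning region = {o, p, r}.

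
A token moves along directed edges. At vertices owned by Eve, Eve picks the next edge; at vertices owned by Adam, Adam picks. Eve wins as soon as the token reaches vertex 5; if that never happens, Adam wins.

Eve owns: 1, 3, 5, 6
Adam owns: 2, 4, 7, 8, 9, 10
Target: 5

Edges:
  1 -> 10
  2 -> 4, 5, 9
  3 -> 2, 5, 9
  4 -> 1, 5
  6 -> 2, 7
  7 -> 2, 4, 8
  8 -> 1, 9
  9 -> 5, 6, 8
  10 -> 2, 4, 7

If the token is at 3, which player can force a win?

A0 = {5}
A1: add {3} — 3 (Eve) has 3→5.
A2 = A1; e.g. 1 (Eve) has no edge into A1. Fixed point.
3 ∈ A1, so Eve can force the target.

Eve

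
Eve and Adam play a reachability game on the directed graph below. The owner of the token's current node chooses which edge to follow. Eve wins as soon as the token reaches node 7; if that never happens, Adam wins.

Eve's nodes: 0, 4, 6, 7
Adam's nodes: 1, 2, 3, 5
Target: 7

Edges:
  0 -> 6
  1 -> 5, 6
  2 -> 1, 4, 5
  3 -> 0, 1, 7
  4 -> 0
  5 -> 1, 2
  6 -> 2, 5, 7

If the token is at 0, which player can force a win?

Eve

A0 = {7}
A1: add {6} — 6 (Eve) has 6→7.
A2: add {0} — 0 (Eve) has 0→6.
0 ∈ A2, so Eve can force the target.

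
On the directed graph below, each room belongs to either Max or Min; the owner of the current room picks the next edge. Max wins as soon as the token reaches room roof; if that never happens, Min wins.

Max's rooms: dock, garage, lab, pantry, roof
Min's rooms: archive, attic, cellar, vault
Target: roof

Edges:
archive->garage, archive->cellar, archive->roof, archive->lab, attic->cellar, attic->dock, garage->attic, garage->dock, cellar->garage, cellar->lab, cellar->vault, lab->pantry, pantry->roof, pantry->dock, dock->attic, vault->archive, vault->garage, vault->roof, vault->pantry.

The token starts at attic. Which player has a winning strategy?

Min

A0 = {roof}
A1: add {pantry} — pantry (Max) has pantry→roof.
A2: add {lab} — lab (Max) has lab→pantry.
A3 = A2; e.g. archive (Min) can still go to garage. Fixed point.
attic never enters the attractor, so Min can avoid the target forever.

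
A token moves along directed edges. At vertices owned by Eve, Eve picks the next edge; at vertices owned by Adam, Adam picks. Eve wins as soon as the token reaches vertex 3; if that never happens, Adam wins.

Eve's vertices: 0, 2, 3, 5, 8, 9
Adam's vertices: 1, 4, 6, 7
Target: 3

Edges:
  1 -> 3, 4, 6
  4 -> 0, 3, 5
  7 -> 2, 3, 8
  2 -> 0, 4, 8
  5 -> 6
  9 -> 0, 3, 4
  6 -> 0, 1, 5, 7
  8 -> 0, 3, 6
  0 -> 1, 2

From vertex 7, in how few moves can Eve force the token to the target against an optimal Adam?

A0 = {3}
A1: add {8, 9} — 8 (Eve) has 8→3; 9 (Eve) has 9→3.
A2: add {2} — 2 (Eve) has 2→8.
A3: add {0, 7} — 0 (Eve) has 0→2; 7 (Adam): all of {2, 3, 8} already in.
A4 = A3; e.g. 1 (Adam) can still go to 4. Fixed point.
7 enters the attractor at level 3, so Eve can force the target in 3 moves from there.

3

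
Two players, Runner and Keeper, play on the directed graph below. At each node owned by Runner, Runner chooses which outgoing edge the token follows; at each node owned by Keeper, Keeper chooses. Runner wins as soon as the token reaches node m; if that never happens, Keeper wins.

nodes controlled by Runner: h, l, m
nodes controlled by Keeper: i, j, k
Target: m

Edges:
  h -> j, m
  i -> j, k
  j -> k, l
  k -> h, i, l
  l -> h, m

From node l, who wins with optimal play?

A0 = {m}
A1: add {h, l} — h (Runner) has h→m; l (Runner) has l→m.
A2 = A1; e.g. i (Keeper) can still go to j. Fixed point.
l ∈ A1, so Runner can force the target.

Runner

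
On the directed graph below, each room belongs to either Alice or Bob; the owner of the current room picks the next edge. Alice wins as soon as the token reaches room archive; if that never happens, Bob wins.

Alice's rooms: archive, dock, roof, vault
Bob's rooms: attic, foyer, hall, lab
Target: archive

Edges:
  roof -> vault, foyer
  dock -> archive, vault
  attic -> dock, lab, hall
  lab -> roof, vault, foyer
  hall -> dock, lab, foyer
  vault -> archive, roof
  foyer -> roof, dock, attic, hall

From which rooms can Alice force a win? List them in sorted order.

archive, dock, roof, vault

A0 = {archive}
A1: add {dock, vault} — dock (Alice) has dock→archive; vault (Alice) has vault→archive.
A2: add {roof} — roof (Alice) has roof→vault.
A3 = A2; e.g. attic (Bob) can still go to lab. Fixed point.
Alice's winning region = {archive, dock, roof, vault}.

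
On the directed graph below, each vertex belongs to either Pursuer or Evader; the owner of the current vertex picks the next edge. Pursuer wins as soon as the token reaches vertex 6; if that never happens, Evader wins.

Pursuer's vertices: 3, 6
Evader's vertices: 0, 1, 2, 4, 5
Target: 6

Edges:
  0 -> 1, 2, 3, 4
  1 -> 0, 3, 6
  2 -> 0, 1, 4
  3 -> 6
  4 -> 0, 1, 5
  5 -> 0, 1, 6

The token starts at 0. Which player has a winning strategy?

Evader

A0 = {6}
A1: add {3} — 3 (Pursuer) has 3→6.
A2 = A1; e.g. 0 (Evader) can still go to 1. Fixed point.
0 never enters the attractor, so Evader can avoid the target forever.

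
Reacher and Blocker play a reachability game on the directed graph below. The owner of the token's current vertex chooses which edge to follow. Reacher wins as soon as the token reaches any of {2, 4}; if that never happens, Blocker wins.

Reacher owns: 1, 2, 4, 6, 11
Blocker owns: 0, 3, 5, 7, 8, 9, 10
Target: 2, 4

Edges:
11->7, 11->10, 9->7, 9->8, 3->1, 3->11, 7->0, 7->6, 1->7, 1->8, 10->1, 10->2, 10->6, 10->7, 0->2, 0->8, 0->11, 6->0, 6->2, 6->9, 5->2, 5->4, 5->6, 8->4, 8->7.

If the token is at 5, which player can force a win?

Reacher

A0 = {2, 4}
A1: add {6} — 6 (Reacher) has 6→2.
A2: add {5} — 5 (Blocker): all of {2, 4, 6} already in.
A3 = A2; e.g. 0 (Blocker) can still go to 8. Fixed point.
5 ∈ A2, so Reacher can force the target.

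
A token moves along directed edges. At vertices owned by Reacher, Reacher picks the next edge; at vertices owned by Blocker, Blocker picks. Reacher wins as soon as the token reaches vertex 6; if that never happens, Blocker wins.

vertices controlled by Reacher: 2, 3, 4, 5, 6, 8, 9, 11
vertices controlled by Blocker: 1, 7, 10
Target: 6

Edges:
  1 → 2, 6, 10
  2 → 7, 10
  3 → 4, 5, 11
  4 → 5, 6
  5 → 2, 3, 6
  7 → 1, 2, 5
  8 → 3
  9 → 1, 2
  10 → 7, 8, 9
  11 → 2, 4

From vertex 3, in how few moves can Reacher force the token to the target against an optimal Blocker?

2

A0 = {6}
A1: add {4, 5} — 4 (Reacher) has 4→6; 5 (Reacher) has 5→6.
A2: add {3, 11} — 3 (Reacher) has 3→4; 11 (Reacher) has 11→4.
3 enters the attractor at level 2, so Reacher can force the target in 2 moves from there.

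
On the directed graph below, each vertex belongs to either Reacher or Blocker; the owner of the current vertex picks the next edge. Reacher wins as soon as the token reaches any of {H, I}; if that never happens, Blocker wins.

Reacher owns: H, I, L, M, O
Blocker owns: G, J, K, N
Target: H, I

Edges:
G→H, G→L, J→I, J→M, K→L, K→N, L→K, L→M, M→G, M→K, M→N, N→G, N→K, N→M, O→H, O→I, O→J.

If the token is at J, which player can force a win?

Blocker

A0 = {H, I}
A1: add {O} — O (Reacher) has O→H.
A2 = A1; e.g. G (Blocker) can still go to L. Fixed point.
J never enters the attractor, so Blocker can avoid the target forever.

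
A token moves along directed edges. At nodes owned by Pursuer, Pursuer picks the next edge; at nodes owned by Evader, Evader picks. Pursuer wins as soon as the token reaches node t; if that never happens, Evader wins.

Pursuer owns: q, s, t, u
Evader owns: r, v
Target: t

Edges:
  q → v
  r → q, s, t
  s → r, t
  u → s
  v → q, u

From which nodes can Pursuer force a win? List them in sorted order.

A0 = {t}
A1: add {s} — s (Pursuer) has s→t.
A2: add {u} — u (Pursuer) has u→s.
A3 = A2; e.g. q (Pursuer) has no edge into A2. Fixed point.
Pursuer's winning region = {s, t, u}.

s, t, u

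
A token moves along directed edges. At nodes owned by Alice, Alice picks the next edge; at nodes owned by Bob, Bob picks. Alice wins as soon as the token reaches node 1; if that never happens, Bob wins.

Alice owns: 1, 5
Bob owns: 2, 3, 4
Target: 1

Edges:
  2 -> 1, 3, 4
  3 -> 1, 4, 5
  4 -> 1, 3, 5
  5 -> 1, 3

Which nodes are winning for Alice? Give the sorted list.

1, 5

A0 = {1}
A1: add {5} — 5 (Alice) has 5→1.
A2 = A1; e.g. 2 (Bob) can still go to 3. Fixed point.
Alice's winning region = {1, 5}.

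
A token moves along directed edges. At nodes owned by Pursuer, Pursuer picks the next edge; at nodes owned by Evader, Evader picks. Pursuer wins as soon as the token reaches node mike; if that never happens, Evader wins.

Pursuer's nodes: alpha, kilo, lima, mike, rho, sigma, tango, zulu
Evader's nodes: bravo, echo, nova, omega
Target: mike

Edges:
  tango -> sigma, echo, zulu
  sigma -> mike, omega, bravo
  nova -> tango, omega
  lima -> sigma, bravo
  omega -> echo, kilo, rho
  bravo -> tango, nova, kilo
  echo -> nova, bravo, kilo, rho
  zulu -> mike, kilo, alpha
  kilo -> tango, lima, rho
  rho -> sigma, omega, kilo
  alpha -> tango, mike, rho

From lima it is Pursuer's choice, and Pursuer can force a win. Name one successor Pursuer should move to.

sigma

A0 = {mike}
A1: add {alpha, sigma, zulu} — sigma (Pursuer) has sigma→mike; zulu (Pursuer) has zulu→mike; alpha (Pursuer) has alpha→mike.
A2: add {lima, rho, tango} — tango (Pursuer) has tango→sigma; lima (Pursuer) has lima→sigma; rho (Pursuer) has rho→sigma.
A3: add {kilo} — kilo (Pursuer) has kilo→tango.
A4 = A3; e.g. nova (Evader) can still go to omega. Fixed point.
From lima, successor sigma is in the attractor (rank 1); the other successor bravo is not.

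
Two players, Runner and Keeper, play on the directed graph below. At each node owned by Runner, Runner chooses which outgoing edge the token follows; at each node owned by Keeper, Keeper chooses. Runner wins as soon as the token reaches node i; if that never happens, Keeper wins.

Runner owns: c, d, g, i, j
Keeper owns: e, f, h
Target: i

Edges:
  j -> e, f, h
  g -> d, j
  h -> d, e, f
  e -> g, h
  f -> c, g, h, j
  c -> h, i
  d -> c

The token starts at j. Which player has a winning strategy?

Keeper

A0 = {i}
A1: add {c} — c (Runner) has c→i.
A2: add {d} — d (Runner) has d→c.
A3: add {g} — g (Runner) has g→d.
A4 = A3; e.g. e (Keeper) can still go to h. Fixed point.
j never enters the attractor, so Keeper can avoid the target forever.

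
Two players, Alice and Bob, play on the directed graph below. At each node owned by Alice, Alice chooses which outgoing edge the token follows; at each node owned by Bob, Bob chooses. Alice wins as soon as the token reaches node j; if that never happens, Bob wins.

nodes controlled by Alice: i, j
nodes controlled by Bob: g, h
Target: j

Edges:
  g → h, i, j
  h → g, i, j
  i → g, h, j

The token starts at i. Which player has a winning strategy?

Alice

A0 = {j}
A1: add {i} — i (Alice) has i→j.
A2 = A1; e.g. g (Bob) can still go to h. Fixed point.
i ∈ A1, so Alice can force the target.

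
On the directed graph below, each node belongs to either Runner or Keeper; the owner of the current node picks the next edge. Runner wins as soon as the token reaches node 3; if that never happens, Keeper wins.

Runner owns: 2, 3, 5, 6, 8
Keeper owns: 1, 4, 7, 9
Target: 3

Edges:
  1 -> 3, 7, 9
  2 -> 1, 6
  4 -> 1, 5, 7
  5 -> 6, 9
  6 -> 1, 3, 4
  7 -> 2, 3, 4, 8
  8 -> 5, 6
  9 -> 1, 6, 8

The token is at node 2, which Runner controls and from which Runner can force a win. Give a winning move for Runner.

6

A0 = {3}
A1: add {6} — 6 (Runner) has 6→3.
A2: add {2, 5, 8} — 2 (Runner) has 2→6; 5 (Runner) has 5→6; 8 (Runner) has 8→6.
A3 = A2; e.g. 1 (Keeper) can still go to 7. Fixed point.
From 2, successor 6 is in the attractor (rank 1); the other successor 1 is not.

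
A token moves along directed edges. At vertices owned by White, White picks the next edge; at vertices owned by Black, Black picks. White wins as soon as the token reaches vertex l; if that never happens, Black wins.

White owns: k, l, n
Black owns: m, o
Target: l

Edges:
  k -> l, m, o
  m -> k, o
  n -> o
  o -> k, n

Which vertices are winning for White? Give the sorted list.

k, l

A0 = {l}
A1: add {k} — k (White) has k→l.
A2 = A1; e.g. m (Black) can still go to o. Fixed point.
White's winning region = {k, l}.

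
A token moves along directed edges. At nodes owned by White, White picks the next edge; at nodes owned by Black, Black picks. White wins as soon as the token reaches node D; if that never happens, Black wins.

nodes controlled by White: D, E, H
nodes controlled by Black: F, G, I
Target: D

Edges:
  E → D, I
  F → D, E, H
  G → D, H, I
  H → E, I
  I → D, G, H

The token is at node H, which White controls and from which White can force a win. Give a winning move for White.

A0 = {D}
A1: add {E} — E (White) has E→D.
A2: add {H} — H (White) has H→E.
A3: add {F} — F (Black): all of {D, E, H} already in.
A4 = A3; e.g. G (Black) can still go to I. Fixed point.
From H, successor E is in the attractor (rank 1); the other successor I is not.

E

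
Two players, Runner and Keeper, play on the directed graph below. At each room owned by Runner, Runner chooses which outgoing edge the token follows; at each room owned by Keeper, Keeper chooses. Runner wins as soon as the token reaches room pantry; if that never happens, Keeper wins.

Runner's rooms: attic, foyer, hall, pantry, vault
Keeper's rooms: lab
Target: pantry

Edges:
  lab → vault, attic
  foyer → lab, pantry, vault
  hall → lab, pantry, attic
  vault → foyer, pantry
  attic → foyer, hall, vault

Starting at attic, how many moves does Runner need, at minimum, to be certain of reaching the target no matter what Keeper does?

2

A0 = {pantry}
A1: add {foyer, hall, vault} — foyer (Runner) has foyer→pantry; hall (Runner) has hall→pantry; vault (Runner) has vault→pantry.
A2: add {attic} — attic (Runner) has attic→foyer.
attic enters the attractor at level 2, so Runner can force the target in 2 moves from there.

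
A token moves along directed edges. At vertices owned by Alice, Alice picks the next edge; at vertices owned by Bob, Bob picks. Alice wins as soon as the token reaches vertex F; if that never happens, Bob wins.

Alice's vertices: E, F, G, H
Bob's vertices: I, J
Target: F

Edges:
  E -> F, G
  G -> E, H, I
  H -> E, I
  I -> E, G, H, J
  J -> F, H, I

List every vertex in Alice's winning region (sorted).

A0 = {F}
A1: add {E} — E (Alice) has E→F.
A2: add {G, H} — G (Alice) has G→E; H (Alice) has H→E.
A3 = A2; e.g. I (Bob) can still go to J. Fixed point.
Alice's winning region = {E, F, G, H}.

E, F, G, H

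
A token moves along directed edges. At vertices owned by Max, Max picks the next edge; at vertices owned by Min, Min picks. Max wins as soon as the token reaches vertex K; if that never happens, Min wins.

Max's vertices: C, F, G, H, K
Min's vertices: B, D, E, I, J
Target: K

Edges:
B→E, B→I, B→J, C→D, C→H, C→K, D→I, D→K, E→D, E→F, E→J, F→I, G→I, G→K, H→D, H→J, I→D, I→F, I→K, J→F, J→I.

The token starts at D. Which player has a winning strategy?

A0 = {K}
A1: add {C, G} — C (Max) has C→K; G (Max) has G→K.
A2 = A1; e.g. B (Min) can still go to E. Fixed point.
D never enters the attractor, so Min can avoid the target forever.

Min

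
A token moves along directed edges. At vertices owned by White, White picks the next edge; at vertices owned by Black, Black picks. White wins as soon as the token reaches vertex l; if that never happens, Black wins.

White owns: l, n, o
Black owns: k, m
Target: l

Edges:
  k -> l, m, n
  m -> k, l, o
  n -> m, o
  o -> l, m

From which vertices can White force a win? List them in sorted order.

A0 = {l}
A1: add {o} — o (White) has o→l.
A2: add {n} — n (White) has n→o.
A3 = A2; e.g. k (Black) can still go to m. Fixed point.
White's winning region = {l, n, o}.

l, n, o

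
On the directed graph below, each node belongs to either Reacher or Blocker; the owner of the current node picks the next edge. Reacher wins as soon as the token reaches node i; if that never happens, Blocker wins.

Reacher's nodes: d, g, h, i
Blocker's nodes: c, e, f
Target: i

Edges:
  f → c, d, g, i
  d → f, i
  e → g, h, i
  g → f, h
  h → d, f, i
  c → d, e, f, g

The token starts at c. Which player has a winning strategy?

Blocker

A0 = {i}
A1: add {d, h} — d (Reacher) has d→i; h (Reacher) has h→i.
A2: add {g} — g (Reacher) has g→h.
A3: add {e} — e (Blocker): all of {g, h, i} already in.
A4 = A3; e.g. c (Blocker) can still go to f. Fixed point.
c never enters the attractor, so Blocker can avoid the target forever.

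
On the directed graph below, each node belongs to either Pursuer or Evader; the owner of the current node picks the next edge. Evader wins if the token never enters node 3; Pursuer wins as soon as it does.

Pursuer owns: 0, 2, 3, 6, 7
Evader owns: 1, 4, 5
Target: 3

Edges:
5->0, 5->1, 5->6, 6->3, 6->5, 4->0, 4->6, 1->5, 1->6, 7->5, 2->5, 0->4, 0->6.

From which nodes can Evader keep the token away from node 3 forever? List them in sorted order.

A0 = {3}
A1: add {6} — 6 (Pursuer) has 6→3.
A2: add {0} — 0 (Pursuer) has 0→6.
A3: add {4} — 4 (Evader): all of {0, 6} already in.
A4 = A3; e.g. 1 (Evader) can still go to 5. Fixed point.
Pursuer's attractor = {0, 3, 4, 6}; Evader avoids the target exactly from the complement.

1, 2, 5, 7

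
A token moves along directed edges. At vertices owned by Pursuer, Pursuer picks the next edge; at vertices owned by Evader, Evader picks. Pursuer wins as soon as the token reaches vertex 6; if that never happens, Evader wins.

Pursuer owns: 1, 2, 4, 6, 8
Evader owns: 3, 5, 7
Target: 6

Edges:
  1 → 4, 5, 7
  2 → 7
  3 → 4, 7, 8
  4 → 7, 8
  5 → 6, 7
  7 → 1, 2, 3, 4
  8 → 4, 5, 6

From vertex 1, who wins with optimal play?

A0 = {6}
A1: add {8} — 8 (Pursuer) has 8→6.
A2: add {4} — 4 (Pursuer) has 4→8.
A3: add {1} — 1 (Pursuer) has 1→4.
A4 = A3; e.g. 2 (Pursuer) has no edge into A3. Fixed point.
1 ∈ A3, so Pursuer can force the target.

Pursuer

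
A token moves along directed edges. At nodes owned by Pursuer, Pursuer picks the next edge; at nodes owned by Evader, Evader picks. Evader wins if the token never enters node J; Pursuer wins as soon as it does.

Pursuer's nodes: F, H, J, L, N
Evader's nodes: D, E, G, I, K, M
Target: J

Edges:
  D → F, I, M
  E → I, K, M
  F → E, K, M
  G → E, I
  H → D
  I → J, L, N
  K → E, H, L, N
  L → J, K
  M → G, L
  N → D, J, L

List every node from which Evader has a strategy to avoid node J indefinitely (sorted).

A0 = {J}
A1: add {L, N} — L (Pursuer) has L→J; N (Pursuer) has N→J.
A2: add {I} — I (Evader): all of {J, L, N} already in.
A3 = A2; e.g. D (Evader) can still go to F. Fixed point.
Pursuer's attractor = {I, J, L, N}; Evader avoids the target exactly from the complement.

D, E, F, G, H, K, M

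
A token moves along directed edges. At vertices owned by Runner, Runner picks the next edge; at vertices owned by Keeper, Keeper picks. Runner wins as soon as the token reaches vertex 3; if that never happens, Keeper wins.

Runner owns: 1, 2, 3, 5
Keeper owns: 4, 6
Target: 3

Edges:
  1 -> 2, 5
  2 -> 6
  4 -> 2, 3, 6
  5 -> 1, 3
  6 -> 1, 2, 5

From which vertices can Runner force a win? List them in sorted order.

A0 = {3}
A1: add {5} — 5 (Runner) has 5→3.
A2: add {1} — 1 (Runner) has 1→5.
A3 = A2; e.g. 2 (Runner) has no edge into A2. Fixed point.
Runner's winning region = {1, 3, 5}.

1, 3, 5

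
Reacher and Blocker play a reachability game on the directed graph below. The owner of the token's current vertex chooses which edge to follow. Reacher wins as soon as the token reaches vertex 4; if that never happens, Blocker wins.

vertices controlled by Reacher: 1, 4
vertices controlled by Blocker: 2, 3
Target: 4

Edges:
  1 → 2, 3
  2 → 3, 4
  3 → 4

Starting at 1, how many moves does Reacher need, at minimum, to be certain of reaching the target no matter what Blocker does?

A0 = {4}
A1: add {3} — 3 (Blocker): all of {4} already in.
A2: add {1, 2} — 1 (Reacher) has 1→3; 2 (Blocker): all of {3, 4} already in.
A2 = all vertices. Fixed point.
1 enters the attractor at level 2, so Reacher can force the target in 2 moves from there.

2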